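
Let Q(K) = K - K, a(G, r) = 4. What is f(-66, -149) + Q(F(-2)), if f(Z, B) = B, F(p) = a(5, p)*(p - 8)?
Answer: -149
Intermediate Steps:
F(p) = -32 + 4*p (F(p) = 4*(p - 8) = 4*(-8 + p) = -32 + 4*p)
Q(K) = 0
f(-66, -149) + Q(F(-2)) = -149 + 0 = -149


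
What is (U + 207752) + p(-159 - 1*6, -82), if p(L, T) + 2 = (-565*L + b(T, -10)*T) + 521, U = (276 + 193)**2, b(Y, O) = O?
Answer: 522277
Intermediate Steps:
U = 219961 (U = 469**2 = 219961)
p(L, T) = 519 - 565*L - 10*T (p(L, T) = -2 + ((-565*L - 10*T) + 521) = -2 + (521 - 565*L - 10*T) = 519 - 565*L - 10*T)
(U + 207752) + p(-159 - 1*6, -82) = (219961 + 207752) + (519 - 565*(-159 - 1*6) - 10*(-82)) = 427713 + (519 - 565*(-159 - 6) + 820) = 427713 + (519 - 565*(-165) + 820) = 427713 + (519 + 93225 + 820) = 427713 + 94564 = 522277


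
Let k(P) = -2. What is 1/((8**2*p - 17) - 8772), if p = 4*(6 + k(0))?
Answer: -1/7765 ≈ -0.00012878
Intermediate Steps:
p = 16 (p = 4*(6 - 2) = 4*4 = 16)
1/((8**2*p - 17) - 8772) = 1/((8**2*16 - 17) - 8772) = 1/((64*16 - 17) - 8772) = 1/((1024 - 17) - 8772) = 1/(1007 - 8772) = 1/(-7765) = -1/7765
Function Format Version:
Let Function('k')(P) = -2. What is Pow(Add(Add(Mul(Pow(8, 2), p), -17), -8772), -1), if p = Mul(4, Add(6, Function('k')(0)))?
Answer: Rational(-1, 7765) ≈ -0.00012878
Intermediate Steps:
p = 16 (p = Mul(4, Add(6, -2)) = Mul(4, 4) = 16)
Pow(Add(Add(Mul(Pow(8, 2), p), -17), -8772), -1) = Pow(Add(Add(Mul(Pow(8, 2), 16), -17), -8772), -1) = Pow(Add(Add(Mul(64, 16), -17), -8772), -1) = Pow(Add(Add(1024, -17), -8772), -1) = Pow(Add(1007, -8772), -1) = Pow(-7765, -1) = Rational(-1, 7765)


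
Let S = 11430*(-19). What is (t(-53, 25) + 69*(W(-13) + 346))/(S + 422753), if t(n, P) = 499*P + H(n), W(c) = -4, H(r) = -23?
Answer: 5150/29369 ≈ 0.17535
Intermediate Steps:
t(n, P) = -23 + 499*P (t(n, P) = 499*P - 23 = -23 + 499*P)
S = -217170
(t(-53, 25) + 69*(W(-13) + 346))/(S + 422753) = ((-23 + 499*25) + 69*(-4 + 346))/(-217170 + 422753) = ((-23 + 12475) + 69*342)/205583 = (12452 + 23598)*(1/205583) = 36050*(1/205583) = 5150/29369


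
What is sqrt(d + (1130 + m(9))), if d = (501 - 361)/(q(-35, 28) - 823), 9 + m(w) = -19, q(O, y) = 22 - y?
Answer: sqrt(757223522)/829 ≈ 33.194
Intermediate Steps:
m(w) = -28 (m(w) = -9 - 19 = -28)
d = -140/829 (d = (501 - 361)/((22 - 1*28) - 823) = 140/((22 - 28) - 823) = 140/(-6 - 823) = 140/(-829) = 140*(-1/829) = -140/829 ≈ -0.16888)
sqrt(d + (1130 + m(9))) = sqrt(-140/829 + (1130 - 28)) = sqrt(-140/829 + 1102) = sqrt(913418/829) = sqrt(757223522)/829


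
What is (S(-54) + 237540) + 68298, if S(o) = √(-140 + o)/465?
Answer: 305838 + I*√194/465 ≈ 3.0584e+5 + 0.029954*I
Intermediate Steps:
S(o) = √(-140 + o)/465 (S(o) = √(-140 + o)*(1/465) = √(-140 + o)/465)
(S(-54) + 237540) + 68298 = (√(-140 - 54)/465 + 237540) + 68298 = (√(-194)/465 + 237540) + 68298 = ((I*√194)/465 + 237540) + 68298 = (I*√194/465 + 237540) + 68298 = (237540 + I*√194/465) + 68298 = 305838 + I*√194/465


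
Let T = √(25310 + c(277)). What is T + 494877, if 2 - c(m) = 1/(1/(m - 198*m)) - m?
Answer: 494877 + √80158 ≈ 4.9516e+5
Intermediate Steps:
c(m) = 2 + 198*m (c(m) = 2 - (1/(1/(m - 198*m)) - m) = 2 - (1/(1/(-197*m)) - m) = 2 - (1/(-1/(197*m)) - m) = 2 - (-197*m - m) = 2 - (-198)*m = 2 + 198*m)
T = √80158 (T = √(25310 + (2 + 198*277)) = √(25310 + (2 + 54846)) = √(25310 + 54848) = √80158 ≈ 283.12)
T + 494877 = √80158 + 494877 = 494877 + √80158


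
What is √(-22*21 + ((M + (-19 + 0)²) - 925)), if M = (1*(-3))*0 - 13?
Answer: I*√1039 ≈ 32.234*I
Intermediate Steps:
M = -13 (M = -3*0 - 13 = 0 - 13 = -13)
√(-22*21 + ((M + (-19 + 0)²) - 925)) = √(-22*21 + ((-13 + (-19 + 0)²) - 925)) = √(-462 + ((-13 + (-19)²) - 925)) = √(-462 + ((-13 + 361) - 925)) = √(-462 + (348 - 925)) = √(-462 - 577) = √(-1039) = I*√1039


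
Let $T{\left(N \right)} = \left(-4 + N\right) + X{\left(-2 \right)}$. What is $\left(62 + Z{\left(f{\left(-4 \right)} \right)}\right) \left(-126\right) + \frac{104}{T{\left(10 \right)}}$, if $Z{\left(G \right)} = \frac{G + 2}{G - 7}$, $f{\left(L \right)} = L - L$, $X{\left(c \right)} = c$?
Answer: $-7750$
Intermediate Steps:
$f{\left(L \right)} = 0$
$Z{\left(G \right)} = \frac{2 + G}{-7 + G}$
$T{\left(N \right)} = -6 + N$ ($T{\left(N \right)} = \left(-4 + N\right) - 2 = -6 + N$)
$\left(62 + Z{\left(f{\left(-4 \right)} \right)}\right) \left(-126\right) + \frac{104}{T{\left(10 \right)}} = \left(62 + \frac{2 + 0}{-7 + 0}\right) \left(-126\right) + \frac{104}{-6 + 10} = \left(62 + \frac{1}{-7} \cdot 2\right) \left(-126\right) + \frac{104}{4} = \left(62 - \frac{2}{7}\right) \left(-126\right) + 104 \cdot \frac{1}{4} = \left(62 - \frac{2}{7}\right) \left(-126\right) + 26 = \frac{432}{7} \left(-126\right) + 26 = -7776 + 26 = -7750$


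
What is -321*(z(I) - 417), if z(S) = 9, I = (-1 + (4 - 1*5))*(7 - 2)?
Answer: 130968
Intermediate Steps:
I = -10 (I = (-1 + (4 - 5))*5 = (-1 - 1)*5 = -2*5 = -10)
-321*(z(I) - 417) = -321*(9 - 417) = -321*(-408) = 130968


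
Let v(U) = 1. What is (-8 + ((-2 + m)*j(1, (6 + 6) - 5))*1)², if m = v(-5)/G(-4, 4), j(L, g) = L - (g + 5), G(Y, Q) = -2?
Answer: 1521/4 ≈ 380.25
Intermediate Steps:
j(L, g) = -5 + L - g (j(L, g) = L - (5 + g) = L + (-5 - g) = -5 + L - g)
m = -½ (m = 1/(-2) = 1*(-½) = -½ ≈ -0.50000)
(-8 + ((-2 + m)*j(1, (6 + 6) - 5))*1)² = (-8 + ((-2 - ½)*(-5 + 1 - ((6 + 6) - 5)))*1)² = (-8 - 5*(-5 + 1 - (12 - 5))/2*1)² = (-8 - 5*(-5 + 1 - 1*7)/2*1)² = (-8 - 5*(-5 + 1 - 7)/2*1)² = (-8 - 5/2*(-11)*1)² = (-8 + (55/2)*1)² = (-8 + 55/2)² = (39/2)² = 1521/4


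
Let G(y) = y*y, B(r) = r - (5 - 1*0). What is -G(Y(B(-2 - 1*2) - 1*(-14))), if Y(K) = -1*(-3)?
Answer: -9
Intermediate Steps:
B(r) = -5 + r (B(r) = r - (5 + 0) = r - 1*5 = r - 5 = -5 + r)
Y(K) = 3
G(y) = y**2
-G(Y(B(-2 - 1*2) - 1*(-14))) = -1*3**2 = -1*9 = -9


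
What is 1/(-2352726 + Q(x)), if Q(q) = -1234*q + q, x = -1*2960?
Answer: 1/1296954 ≈ 7.7104e-7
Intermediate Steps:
x = -2960
Q(q) = -1233*q
1/(-2352726 + Q(x)) = 1/(-2352726 - 1233*(-2960)) = 1/(-2352726 + 3649680) = 1/1296954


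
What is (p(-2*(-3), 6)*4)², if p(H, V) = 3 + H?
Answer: 1296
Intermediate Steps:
(p(-2*(-3), 6)*4)² = ((3 - 2*(-3))*4)² = ((3 + 6)*4)² = (9*4)² = 36² = 1296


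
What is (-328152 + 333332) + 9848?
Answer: 15028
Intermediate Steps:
(-328152 + 333332) + 9848 = 5180 + 9848 = 15028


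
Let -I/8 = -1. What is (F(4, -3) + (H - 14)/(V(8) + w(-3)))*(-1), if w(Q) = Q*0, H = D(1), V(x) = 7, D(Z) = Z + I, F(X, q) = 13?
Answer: -86/7 ≈ -12.286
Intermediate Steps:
I = 8 (I = -8*(-1) = 8)
D(Z) = 8 + Z (D(Z) = Z + 8 = 8 + Z)
H = 9 (H = 8 + 1 = 9)
w(Q) = 0
(F(4, -3) + (H - 14)/(V(8) + w(-3)))*(-1) = (13 + (9 - 14)/(7 + 0))*(-1) = (13 - 5/7)*(-1) = (86/7)*(-1) = -86/7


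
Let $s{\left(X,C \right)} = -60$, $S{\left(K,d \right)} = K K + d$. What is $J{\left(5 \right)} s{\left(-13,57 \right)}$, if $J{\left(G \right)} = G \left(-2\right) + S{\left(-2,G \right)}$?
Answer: $60$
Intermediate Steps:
$S{\left(K,d \right)} = d + K^{2}$ ($S{\left(K,d \right)} = K^{2} + d = d + K^{2}$)
$J{\left(G \right)} = 4 - G$ ($J{\left(G \right)} = G \left(-2\right) + \left(G + \left(-2\right)^{2}\right) = - 2 G + \left(G + 4\right) = - 2 G + \left(4 + G\right) = 4 - G$)
$J{\left(5 \right)} s{\left(-13,57 \right)} = \left(4 - 5\right) \left(-60\right) = \left(-1\right) \left(-60\right) = 60$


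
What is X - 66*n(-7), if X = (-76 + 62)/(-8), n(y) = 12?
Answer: -3161/4 ≈ -790.25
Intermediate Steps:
X = 7/4 (X = -14*(-⅛) = 7/4 ≈ 1.7500)
X - 66*n(-7) = 7/4 - 66*12 = 7/4 - 792 = -3161/4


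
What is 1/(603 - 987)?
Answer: -1/384 ≈ -0.0026042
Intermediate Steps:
1/(603 - 987) = 1/(-384) = -1/384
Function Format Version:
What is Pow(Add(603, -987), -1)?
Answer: Rational(-1, 384) ≈ -0.0026042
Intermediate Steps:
Pow(Add(603, -987), -1) = Pow(-384, -1) = Rational(-1, 384)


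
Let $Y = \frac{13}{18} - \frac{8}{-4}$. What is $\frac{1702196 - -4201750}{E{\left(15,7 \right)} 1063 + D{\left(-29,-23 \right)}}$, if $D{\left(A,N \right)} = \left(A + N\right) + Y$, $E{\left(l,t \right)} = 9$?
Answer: $\frac{106271028}{171319} \approx 620.31$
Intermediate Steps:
$Y = \frac{49}{18}$ ($Y = 13 \cdot \frac{1}{18} - -2 = \frac{13}{18} + 2 = \frac{49}{18} \approx 2.7222$)
$D{\left(A,N \right)} = \frac{49}{18} + A + N$ ($D{\left(A,N \right)} = \left(A + N\right) + \frac{49}{18} = \frac{49}{18} + A + N$)
$\frac{1702196 - -4201750}{E{\left(15,7 \right)} 1063 + D{\left(-29,-23 \right)}} = \frac{1702196 - -4201750}{9 \cdot 1063 - \frac{887}{18}} = \frac{1702196 + 4201750}{9567 - \frac{887}{18}} = \frac{5903946}{\frac{171319}{18}} = 5903946 \cdot \frac{18}{171319} = \frac{106271028}{171319}$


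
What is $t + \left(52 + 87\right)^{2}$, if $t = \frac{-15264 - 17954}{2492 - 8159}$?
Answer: $\frac{109525325}{5667} \approx 19327.0$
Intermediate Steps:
$t = \frac{33218}{5667}$ ($t = - \frac{33218}{-5667} = \left(-33218\right) \left(- \frac{1}{5667}\right) = \frac{33218}{5667} \approx 5.8617$)
$t + \left(52 + 87\right)^{2} = \frac{33218}{5667} + \left(52 + 87\right)^{2} = \frac{33218}{5667} + 139^{2} = \frac{33218}{5667} + 19321 = \frac{109525325}{5667}$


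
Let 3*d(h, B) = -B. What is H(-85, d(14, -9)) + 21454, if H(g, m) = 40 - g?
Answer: 21579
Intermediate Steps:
d(h, B) = -B/3 (d(h, B) = (-B)/3 = -B/3)
H(-85, d(14, -9)) + 21454 = (40 - 1*(-85)) + 21454 = (40 + 85) + 21454 = 125 + 21454 = 21579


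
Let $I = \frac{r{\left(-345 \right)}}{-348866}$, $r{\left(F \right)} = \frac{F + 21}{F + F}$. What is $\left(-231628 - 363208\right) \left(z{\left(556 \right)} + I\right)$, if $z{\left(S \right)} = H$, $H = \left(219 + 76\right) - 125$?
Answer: $- \frac{2028488981104828}{20059795} \approx -1.0112 \cdot 10^{8}$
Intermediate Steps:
$r{\left(F \right)} = \frac{21 + F}{2 F}$
$H = 170$ ($H = 295 - 125 = 170$)
$I = - \frac{27}{20059795}$ ($I = \frac{\frac{1}{2} \frac{1}{-345} \left(21 - 345\right)}{-348866} = \frac{1}{2} \left(- \frac{1}{345}\right) \left(-324\right) \left(- \frac{1}{348866}\right) = \frac{54}{115} \left(- \frac{1}{348866}\right) = - \frac{27}{20059795} \approx -1.346 \cdot 10^{-6}$)
$z{\left(S \right)} = 170$
$\left(-231628 - 363208\right) \left(z{\left(556 \right)} + I\right) = \left(-231628 - 363208\right) \left(170 - \frac{27}{20059795}\right) = \left(-594836\right) \frac{3410165123}{20059795} = - \frac{2028488981104828}{20059795}$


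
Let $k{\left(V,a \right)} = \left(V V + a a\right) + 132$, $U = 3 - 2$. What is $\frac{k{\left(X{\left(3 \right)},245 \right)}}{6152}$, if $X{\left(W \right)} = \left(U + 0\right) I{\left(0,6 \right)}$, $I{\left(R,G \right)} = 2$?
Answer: $\frac{60161}{6152} \approx 9.7791$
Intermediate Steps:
$U = 1$
$X{\left(W \right)} = 2$ ($X{\left(W \right)} = \left(1 + 0\right) 2 = 1 \cdot 2 = 2$)
$k{\left(V,a \right)} = 132 + V^{2} + a^{2}$ ($k{\left(V,a \right)} = \left(V^{2} + a^{2}\right) + 132 = 132 + V^{2} + a^{2}$)
$\frac{k{\left(X{\left(3 \right)},245 \right)}}{6152} = \frac{132 + 2^{2} + 245^{2}}{6152} = \left(132 + 4 + 60025\right) \frac{1}{6152} = 60161 \cdot \frac{1}{6152} = \frac{60161}{6152}$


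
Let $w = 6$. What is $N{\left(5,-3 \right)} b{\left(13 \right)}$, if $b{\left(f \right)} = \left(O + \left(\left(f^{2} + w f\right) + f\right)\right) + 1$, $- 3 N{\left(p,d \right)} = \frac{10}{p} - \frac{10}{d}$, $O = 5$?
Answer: $- \frac{4256}{9} \approx -472.89$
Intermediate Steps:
$N{\left(p,d \right)} = - \frac{10}{3 p} + \frac{10}{3 d}$ ($N{\left(p,d \right)} = - \frac{\frac{10}{p} - \frac{10}{d}}{3} = - \frac{- \frac{10}{d} + \frac{10}{p}}{3} = - \frac{10}{3 p} + \frac{10}{3 d}$)
$b{\left(f \right)} = 6 + f^{2} + 7 f$ ($b{\left(f \right)} = \left(5 + \left(\left(f^{2} + 6 f\right) + f\right)\right) + 1 = \left(5 + \left(f^{2} + 7 f\right)\right) + 1 = \left(5 + f^{2} + 7 f\right) + 1 = 6 + f^{2} + 7 f$)
$N{\left(5,-3 \right)} b{\left(13 \right)} = \left(- \frac{10}{3 \cdot 5} + \frac{10}{3 \left(-3\right)}\right) \left(6 + 13^{2} + 7 \cdot 13\right) = \left(\left(- \frac{10}{3}\right) \frac{1}{5} + \frac{10}{3} \left(- \frac{1}{3}\right)\right) \left(6 + 169 + 91\right) = \left(- \frac{2}{3} - \frac{10}{9}\right) 266 = \left(- \frac{16}{9}\right) 266 = - \frac{4256}{9}$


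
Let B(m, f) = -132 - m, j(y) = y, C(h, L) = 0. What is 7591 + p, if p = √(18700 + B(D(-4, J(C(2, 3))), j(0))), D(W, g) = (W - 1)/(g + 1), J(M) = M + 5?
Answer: 7591 + √668478/6 ≈ 7727.3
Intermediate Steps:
J(M) = 5 + M
D(W, g) = (-1 + W)/(1 + g)
p = √668478/6 (p = √(18700 + (-132 - (-1 - 4)/(1 + (5 + 0)))) = √(18700 + (-132 - (-5)/(1 + 5))) = √(18700 + (-132 - (-5)/6)) = √(18700 + (-132 - 1*(-⅚))) = √(18700 + (-132 + ⅚)) = √(18700 - 787/6) = √(111413/6) = √668478/6 ≈ 136.27)
7591 + p = 7591 + √668478/6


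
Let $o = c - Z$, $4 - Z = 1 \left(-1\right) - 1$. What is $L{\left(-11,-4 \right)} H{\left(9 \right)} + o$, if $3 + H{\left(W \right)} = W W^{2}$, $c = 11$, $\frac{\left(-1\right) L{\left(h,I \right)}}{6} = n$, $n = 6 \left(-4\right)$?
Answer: $104549$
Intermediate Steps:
$n = -24$
$L{\left(h,I \right)} = 144$ ($L{\left(h,I \right)} = \left(-6\right) \left(-24\right) = 144$)
$Z = 6$ ($Z = 4 - \left(1 \left(-1\right) - 1\right) = 4 - \left(-1 - 1\right) = 4 - -2 = 4 + 2 = 6$)
$H{\left(W \right)} = -3 + W^{3}$ ($H{\left(W \right)} = -3 + W W^{2} = -3 + W^{3}$)
$o = 5$ ($o = 11 - 6 = 5$)
$L{\left(-11,-4 \right)} H{\left(9 \right)} + o = 144 \left(-3 + 9^{3}\right) + 5 = 144 \left(-3 + 729\right) + 5 = 144 \cdot 726 + 5 = 104544 + 5 = 104549$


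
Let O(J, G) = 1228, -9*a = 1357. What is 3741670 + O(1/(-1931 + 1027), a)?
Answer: 3742898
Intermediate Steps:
a = -1357/9 (a = -⅑*1357 = -1357/9 ≈ -150.78)
3741670 + O(1/(-1931 + 1027), a) = 3741670 + 1228 = 3742898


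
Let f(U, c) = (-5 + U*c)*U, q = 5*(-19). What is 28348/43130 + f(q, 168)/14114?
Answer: 1731955169/16019390 ≈ 108.12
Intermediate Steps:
q = -95
f(U, c) = U*(-5 + U*c)
28348/43130 + f(q, 168)/14114 = 28348/43130 - 95*(-5 - 95*168)/14114 = 28348*(1/43130) - 95*(-5 - 15960)*(1/14114) = 746/1135 - 95*(-15965)*(1/14114) = 746/1135 + 1516675*(1/14114) = 746/1135 + 1516675/14114 = 1731955169/16019390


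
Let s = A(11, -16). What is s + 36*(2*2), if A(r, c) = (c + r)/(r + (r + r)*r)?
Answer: 36427/253 ≈ 143.98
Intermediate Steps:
A(r, c) = (c + r)/(r + 2*r²) (A(r, c) = (c + r)/(r + (2*r)*r) = (c + r)/(r + 2*r²))
s = -5/253 (s = (-16 + 11)/(11*(1 + 2*11)) = (1/11)*(-5)/(1 + 22) = (1/11)*(-5)/23 = (1/11)*(1/23)*(-5) = -5/253 ≈ -0.019763)
s + 36*(2*2) = -5/253 + 36*(2*2) = -5/253 + 36*4 = -5/253 + 144 = 36427/253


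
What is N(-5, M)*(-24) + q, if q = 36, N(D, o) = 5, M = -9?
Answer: -84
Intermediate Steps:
N(-5, M)*(-24) + q = 5*(-24) + 36 = -120 + 36 = -84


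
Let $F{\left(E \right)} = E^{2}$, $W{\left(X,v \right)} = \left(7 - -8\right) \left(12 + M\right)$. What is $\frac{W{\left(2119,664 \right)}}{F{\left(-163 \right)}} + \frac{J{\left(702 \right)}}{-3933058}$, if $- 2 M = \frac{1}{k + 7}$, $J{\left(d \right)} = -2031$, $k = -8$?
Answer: $\frac{395705007}{52248709001} \approx 0.0075735$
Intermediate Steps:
$M = \frac{1}{2}$ ($M = - \frac{1}{2 \left(-8 + 7\right)} = - \frac{1}{2 \left(-1\right)} = \left(- \frac{1}{2}\right) \left(-1\right) = \frac{1}{2} \approx 0.5$)
$W{\left(X,v \right)} = \frac{375}{2}$ ($W{\left(X,v \right)} = \left(7 - -8\right) \left(12 + \frac{1}{2}\right) = \left(7 + 8\right) \frac{25}{2} = 15 \cdot \frac{25}{2} = \frac{375}{2}$)
$\frac{W{\left(2119,664 \right)}}{F{\left(-163 \right)}} + \frac{J{\left(702 \right)}}{-3933058} = \frac{375}{2 \left(-163\right)^{2}} - \frac{2031}{-3933058} = \frac{375}{2 \cdot 26569} - - \frac{2031}{3933058} = \frac{375}{2} \cdot \frac{1}{26569} + \frac{2031}{3933058} = \frac{375}{53138} + \frac{2031}{3933058} = \frac{395705007}{52248709001}$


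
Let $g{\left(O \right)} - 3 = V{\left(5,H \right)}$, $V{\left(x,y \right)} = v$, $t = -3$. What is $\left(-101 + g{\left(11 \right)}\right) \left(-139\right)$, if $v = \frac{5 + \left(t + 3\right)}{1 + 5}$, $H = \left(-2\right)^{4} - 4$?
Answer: $\frac{81037}{6} \approx 13506.0$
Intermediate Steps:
$H = 12$ ($H = 16 - 4 = 12$)
$v = \frac{5}{6}$ ($v = \frac{5 + \left(-3 + 3\right)}{1 + 5} = \frac{5 + 0}{6} = 5 \cdot \frac{1}{6} = \frac{5}{6} \approx 0.83333$)
$V{\left(x,y \right)} = \frac{5}{6}$
$g{\left(O \right)} = \frac{23}{6}$ ($g{\left(O \right)} = 3 + \frac{5}{6} = \frac{23}{6}$)
$\left(-101 + g{\left(11 \right)}\right) \left(-139\right) = \left(-101 + \frac{23}{6}\right) \left(-139\right) = \left(- \frac{583}{6}\right) \left(-139\right) = \frac{81037}{6}$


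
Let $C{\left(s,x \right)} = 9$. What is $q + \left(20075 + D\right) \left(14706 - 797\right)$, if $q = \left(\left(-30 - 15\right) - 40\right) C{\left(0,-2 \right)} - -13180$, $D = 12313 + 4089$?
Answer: $507371008$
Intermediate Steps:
$D = 16402$
$q = 12415$ ($q = \left(\left(-30 - 15\right) - 40\right) 9 - -13180 = \left(\left(-30 - 15\right) - 40\right) 9 + 13180 = \left(-45 - 40\right) 9 + 13180 = \left(-85\right) 9 + 13180 = -765 + 13180 = 12415$)
$q + \left(20075 + D\right) \left(14706 - 797\right) = 12415 + \left(20075 + 16402\right) \left(14706 - 797\right) = 12415 + 36477 \cdot 13909 = 12415 + 507358593 = 507371008$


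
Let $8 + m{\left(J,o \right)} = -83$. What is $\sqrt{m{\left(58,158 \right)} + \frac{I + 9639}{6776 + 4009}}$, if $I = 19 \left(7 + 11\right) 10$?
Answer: $\frac{2 i \sqrt{290109310}}{3595} \approx 9.4757 i$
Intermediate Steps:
$m{\left(J,o \right)} = -91$ ($m{\left(J,o \right)} = -8 - 83 = -91$)
$I = 3420$ ($I = 19 \cdot 18 \cdot 10 = 342 \cdot 10 = 3420$)
$\sqrt{m{\left(58,158 \right)} + \frac{I + 9639}{6776 + 4009}} = \sqrt{-91 + \frac{3420 + 9639}{6776 + 4009}} = \sqrt{-91 + \frac{13059}{10785}} = \sqrt{-91 + 13059 \cdot \frac{1}{10785}} = \sqrt{-91 + \frac{4353}{3595}} = \sqrt{- \frac{322792}{3595}} = \frac{2 i \sqrt{290109310}}{3595}$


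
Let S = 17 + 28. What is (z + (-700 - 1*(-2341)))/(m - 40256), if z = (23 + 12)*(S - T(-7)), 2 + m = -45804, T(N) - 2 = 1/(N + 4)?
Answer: -9473/258186 ≈ -0.036691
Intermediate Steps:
T(N) = 2 + 1/(4 + N) (T(N) = 2 + 1/(N + 4) = 2 + 1/(4 + N))
S = 45
m = -45806 (m = -2 - 45804 = -45806)
z = 4550/3 (z = (23 + 12)*(45 - (9 + 2*(-7))/(4 - 7)) = 35*(45 - (9 - 14)/(-3)) = 35*(45 - (-1)*(-5)/3) = 35*(45 - 1*5/3) = 35*(45 - 5/3) = 35*(130/3) = 4550/3 ≈ 1516.7)
(z + (-700 - 1*(-2341)))/(m - 40256) = (4550/3 + (-700 - 1*(-2341)))/(-45806 - 40256) = (4550/3 + (-700 + 2341))/(-86062) = (4550/3 + 1641)*(-1/86062) = (9473/3)*(-1/86062) = -9473/258186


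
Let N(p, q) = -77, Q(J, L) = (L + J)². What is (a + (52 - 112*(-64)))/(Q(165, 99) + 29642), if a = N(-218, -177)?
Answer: 7143/99338 ≈ 0.071906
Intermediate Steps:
Q(J, L) = (J + L)²
a = -77
(a + (52 - 112*(-64)))/(Q(165, 99) + 29642) = (-77 + (52 - 112*(-64)))/((165 + 99)² + 29642) = (-77 + (52 + 7168))/(264² + 29642) = (-77 + 7220)/(69696 + 29642) = 7143/99338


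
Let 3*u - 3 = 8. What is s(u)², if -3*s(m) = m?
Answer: 121/81 ≈ 1.4938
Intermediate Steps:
u = 11/3 (u = 1 + (⅓)*8 = 1 + 8/3 = 11/3 ≈ 3.6667)
s(m) = -m/3
s(u)² = (-⅓*11/3)² = (-11/9)² = 121/81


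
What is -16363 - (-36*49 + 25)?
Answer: -14624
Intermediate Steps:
-16363 - (-36*49 + 25) = -16363 - (-1764 + 25) = -16363 - 1*(-1739) = -16363 + 1739 = -14624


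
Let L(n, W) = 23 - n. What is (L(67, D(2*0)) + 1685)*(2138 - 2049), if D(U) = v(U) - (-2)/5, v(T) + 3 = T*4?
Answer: 146049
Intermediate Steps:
v(T) = -3 + 4*T (v(T) = -3 + T*4 = -3 + 4*T)
D(U) = -13/5 + 4*U (D(U) = (-3 + 4*U) - (-2)/5 = (-3 + 4*U) - 1*(-2/5) = (-3 + 4*U) + 2/5 = -13/5 + 4*U)
(L(67, D(2*0)) + 1685)*(2138 - 2049) = ((23 - 1*67) + 1685)*(2138 - 2049) = ((23 - 67) + 1685)*89 = (-44 + 1685)*89 = 1641*89 = 146049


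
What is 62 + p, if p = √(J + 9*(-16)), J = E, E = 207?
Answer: 62 + 3*√7 ≈ 69.937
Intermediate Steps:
J = 207
p = 3*√7 (p = √(207 + 9*(-16)) = √(207 - 144) = √63 = 3*√7 ≈ 7.9373)
62 + p = 62 + 3*√7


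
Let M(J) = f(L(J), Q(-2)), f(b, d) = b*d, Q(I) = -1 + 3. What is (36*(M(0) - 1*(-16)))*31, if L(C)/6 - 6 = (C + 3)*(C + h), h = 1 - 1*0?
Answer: 138384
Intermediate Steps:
h = 1 (h = 1 + 0 = 1)
Q(I) = 2
L(C) = 36 + 6*(1 + C)*(3 + C) (L(C) = 36 + 6*((C + 3)*(C + 1)) = 36 + 6*((3 + C)*(1 + C)) = 36 + 6*((1 + C)*(3 + C)) = 36 + 6*(1 + C)*(3 + C))
M(J) = 108 + 12*J² + 48*J (M(J) = (54 + 6*J² + 24*J)*2 = 108 + 12*J² + 48*J)
(36*(M(0) - 1*(-16)))*31 = (36*((108 + 12*0² + 48*0) - 1*(-16)))*31 = (36*((108 + 12*0 + 0) + 16))*31 = (36*((108 + 0 + 0) + 16))*31 = (36*(108 + 16))*31 = (36*124)*31 = 4464*31 = 138384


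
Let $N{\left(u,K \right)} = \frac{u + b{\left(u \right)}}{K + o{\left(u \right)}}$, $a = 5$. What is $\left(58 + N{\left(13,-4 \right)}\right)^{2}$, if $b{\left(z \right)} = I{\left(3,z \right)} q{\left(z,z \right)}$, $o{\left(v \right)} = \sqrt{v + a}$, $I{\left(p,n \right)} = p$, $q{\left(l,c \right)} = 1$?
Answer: $9252 + 4320 \sqrt{2} \approx 15361.0$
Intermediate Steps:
$o{\left(v \right)} = \sqrt{5 + v}$ ($o{\left(v \right)} = \sqrt{v + 5} = \sqrt{5 + v}$)
$b{\left(z \right)} = 3$ ($b{\left(z \right)} = 3 \cdot 1 = 3$)
$N{\left(u,K \right)} = \frac{3 + u}{K + \sqrt{5 + u}}$ ($N{\left(u,K \right)} = \frac{u + 3}{K + \sqrt{5 + u}} = \frac{3 + u}{K + \sqrt{5 + u}}$)
$\left(58 + N{\left(13,-4 \right)}\right)^{2} = \left(58 + \frac{3 + 13}{-4 + \sqrt{5 + 13}}\right)^{2} = \left(58 + \frac{1}{-4 + \sqrt{18}} \cdot 16\right)^{2} = \left(58 + \frac{1}{-4 + 3 \sqrt{2}} \cdot 16\right)^{2} = \left(58 + \frac{16}{-4 + 3 \sqrt{2}}\right)^{2}$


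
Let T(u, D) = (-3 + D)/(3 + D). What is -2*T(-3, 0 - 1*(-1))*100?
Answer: 100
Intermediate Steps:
T(u, D) = (-3 + D)/(3 + D)
-2*T(-3, 0 - 1*(-1))*100 = -2*(-3 + (0 - 1*(-1)))/(3 + (0 - 1*(-1)))*100 = -2*(-3 + (0 + 1))/(3 + (0 + 1))*100 = -2*(-3 + 1)/(3 + 1)*100 = -2*(-2)/4*100 = -(-2)/2*100 = -2*(-½)*100 = 1*100 = 100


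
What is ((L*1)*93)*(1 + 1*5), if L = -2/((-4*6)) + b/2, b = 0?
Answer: 93/2 ≈ 46.500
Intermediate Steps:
L = 1/12 (L = -2/((-4*6)) + 0/2 = -2/(-24) + 0*(1/2) = -2*(-1/24) + 0 = 1/12 + 0 = 1/12 ≈ 0.083333)
((L*1)*93)*(1 + 1*5) = (((1/12)*1)*93)*(1 + 1*5) = ((1/12)*93)*(1 + 5) = (31/4)*6 = 93/2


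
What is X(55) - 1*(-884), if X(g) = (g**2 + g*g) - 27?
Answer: 6907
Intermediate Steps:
X(g) = -27 + 2*g**2 (X(g) = (g**2 + g**2) - 27 = 2*g**2 - 27 = -27 + 2*g**2)
X(55) - 1*(-884) = (-27 + 2*55**2) - 1*(-884) = (-27 + 2*3025) + 884 = (-27 + 6050) + 884 = 6023 + 884 = 6907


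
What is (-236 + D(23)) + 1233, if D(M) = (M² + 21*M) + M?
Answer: 2032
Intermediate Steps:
D(M) = M² + 22*M
(-236 + D(23)) + 1233 = (-236 + 23*(22 + 23)) + 1233 = (-236 + 23*45) + 1233 = (-236 + 1035) + 1233 = 799 + 1233 = 2032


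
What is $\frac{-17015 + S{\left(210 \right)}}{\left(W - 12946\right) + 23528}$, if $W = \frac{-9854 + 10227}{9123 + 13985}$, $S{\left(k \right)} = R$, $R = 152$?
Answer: $- \frac{18555724}{11644249} \approx -1.5936$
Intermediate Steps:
$S{\left(k \right)} = 152$
$W = \frac{373}{23108} \approx 0.016142$
$\frac{-17015 + S{\left(210 \right)}}{\left(W - 12946\right) + 23528} = \frac{-17015 + 152}{\left(\frac{373}{23108} - 12946\right) + 23528} = - \frac{16863}{- \frac{299155795}{23108} + 23528} = - \frac{16863}{\frac{244529229}{23108}} = \left(-16863\right) \frac{23108}{244529229} = - \frac{18555724}{11644249}$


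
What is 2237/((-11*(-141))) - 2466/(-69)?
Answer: 1326373/35673 ≈ 37.181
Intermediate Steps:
2237/((-11*(-141))) - 2466/(-69) = 2237/1551 - 2466*(-1/69) = 2237*(1/1551) + 822/23 = 2237/1551 + 822/23 = 1326373/35673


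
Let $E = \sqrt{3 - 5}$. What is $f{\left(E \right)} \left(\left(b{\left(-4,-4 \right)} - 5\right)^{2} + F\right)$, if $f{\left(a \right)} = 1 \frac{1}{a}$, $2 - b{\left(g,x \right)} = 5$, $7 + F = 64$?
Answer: $- \frac{121 i \sqrt{2}}{2} \approx - 85.56 i$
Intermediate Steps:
$F = 57$ ($F = -7 + 64 = 57$)
$b{\left(g,x \right)} = -3$ ($b{\left(g,x \right)} = 2 - 5 = -3$)
$E = i \sqrt{2}$ ($E = \sqrt{-2} = i \sqrt{2} \approx 1.4142 i$)
$f{\left(a \right)} = \frac{1}{a}$
$f{\left(E \right)} \left(\left(b{\left(-4,-4 \right)} - 5\right)^{2} + F\right) = \frac{\left(-3 - 5\right)^{2} + 57}{i \sqrt{2}} = - \frac{i \sqrt{2}}{2} \left(\left(-8\right)^{2} + 57\right) = - \frac{i \sqrt{2}}{2} \left(64 + 57\right) = - \frac{i \sqrt{2}}{2} \cdot 121 = - \frac{121 i \sqrt{2}}{2}$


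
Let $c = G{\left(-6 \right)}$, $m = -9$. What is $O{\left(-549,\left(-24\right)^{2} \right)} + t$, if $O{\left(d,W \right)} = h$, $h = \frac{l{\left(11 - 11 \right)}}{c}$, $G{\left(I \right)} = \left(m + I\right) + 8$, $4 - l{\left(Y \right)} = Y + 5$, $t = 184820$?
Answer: $\frac{1293741}{7} \approx 1.8482 \cdot 10^{5}$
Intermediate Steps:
$l{\left(Y \right)} = -1 - Y$ ($l{\left(Y \right)} = 4 - \left(Y + 5\right) = 4 - \left(5 + Y\right) = -1 - Y$)
$G{\left(I \right)} = -1 + I$ ($G{\left(I \right)} = \left(-9 + I\right) + 8 = -1 + I$)
$c = -7$ ($c = -1 - 6 = -7$)
$h = \frac{1}{7}$ ($h = \frac{-1 - \left(11 - 11\right)}{-7} = \left(-1 - 0\right) \left(- \frac{1}{7}\right) = \left(-1 + 0\right) \left(- \frac{1}{7}\right) = \left(-1\right) \left(- \frac{1}{7}\right) = \frac{1}{7} \approx 0.14286$)
$O{\left(d,W \right)} = \frac{1}{7}$
$O{\left(-549,\left(-24\right)^{2} \right)} + t = \frac{1}{7} + 184820 = \frac{1293741}{7}$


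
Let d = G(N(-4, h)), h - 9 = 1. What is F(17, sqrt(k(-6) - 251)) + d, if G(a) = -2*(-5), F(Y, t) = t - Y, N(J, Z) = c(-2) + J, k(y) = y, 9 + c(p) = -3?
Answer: -7 + I*sqrt(257) ≈ -7.0 + 16.031*I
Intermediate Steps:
c(p) = -12 (c(p) = -9 - 3 = -12)
h = 10 (h = 9 + 1 = 10)
N(J, Z) = -12 + J
G(a) = 10
d = 10
F(17, sqrt(k(-6) - 251)) + d = (sqrt(-6 - 251) - 1*17) + 10 = (sqrt(-257) - 17) + 10 = (I*sqrt(257) - 17) + 10 = (-17 + I*sqrt(257)) + 10 = -7 + I*sqrt(257)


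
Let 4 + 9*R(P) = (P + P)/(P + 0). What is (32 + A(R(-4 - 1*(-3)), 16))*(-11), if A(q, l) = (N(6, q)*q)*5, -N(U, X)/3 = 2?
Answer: -1276/3 ≈ -425.33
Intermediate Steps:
N(U, X) = -6 (N(U, X) = -3*2 = -6)
R(P) = -2/9 (R(P) = -4/9 + ((P + P)/(P + 0))/9 = -4/9 + ((2*P)/P)/9 = -4/9 + (⅑)*2 = -4/9 + 2/9 = -2/9)
A(q, l) = -30*q (A(q, l) = -6*q*5 = -30*q)
(32 + A(R(-4 - 1*(-3)), 16))*(-11) = (32 - 30*(-2/9))*(-11) = (32 + 20/3)*(-11) = (116/3)*(-11) = -1276/3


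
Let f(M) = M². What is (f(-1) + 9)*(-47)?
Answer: -470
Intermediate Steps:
(f(-1) + 9)*(-47) = ((-1)² + 9)*(-47) = (1 + 9)*(-47) = 10*(-47) = -470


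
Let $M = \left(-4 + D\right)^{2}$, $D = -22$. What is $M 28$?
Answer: $18928$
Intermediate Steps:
$M = 676$ ($M = \left(-4 - 22\right)^{2} = \left(-26\right)^{2} = 676$)
$M 28 = 676 \cdot 28 = 18928$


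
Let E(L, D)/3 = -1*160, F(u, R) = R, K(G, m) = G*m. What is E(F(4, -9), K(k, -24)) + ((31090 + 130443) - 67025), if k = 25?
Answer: 94028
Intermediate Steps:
E(L, D) = -480 (E(L, D) = 3*(-1*160) = 3*(-160) = -480)
E(F(4, -9), K(k, -24)) + ((31090 + 130443) - 67025) = -480 + ((31090 + 130443) - 67025) = -480 + (161533 - 67025) = -480 + 94508 = 94028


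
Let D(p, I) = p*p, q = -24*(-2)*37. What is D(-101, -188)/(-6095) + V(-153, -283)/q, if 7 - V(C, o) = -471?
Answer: -7601783/5412360 ≈ -1.4045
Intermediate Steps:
V(C, o) = 478 (V(C, o) = 7 - 1*(-471) = 7 + 471 = 478)
q = 1776 (q = 48*37 = 1776)
D(p, I) = p²
D(-101, -188)/(-6095) + V(-153, -283)/q = (-101)²/(-6095) + 478/1776 = 10201*(-1/6095) + 478*(1/1776) = -10201/6095 + 239/888 = -7601783/5412360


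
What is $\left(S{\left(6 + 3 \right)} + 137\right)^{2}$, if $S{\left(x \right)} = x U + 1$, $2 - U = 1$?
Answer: $21609$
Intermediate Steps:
$U = 1$ ($U = 2 - 1 = 1$)
$S{\left(x \right)} = 1 + x$ ($S{\left(x \right)} = x 1 + 1 = x + 1 = 1 + x$)
$\left(S{\left(6 + 3 \right)} + 137\right)^{2} = \left(\left(1 + \left(6 + 3\right)\right) + 137\right)^{2} = \left(\left(1 + 9\right) + 137\right)^{2} = \left(10 + 137\right)^{2} = 147^{2} = 21609$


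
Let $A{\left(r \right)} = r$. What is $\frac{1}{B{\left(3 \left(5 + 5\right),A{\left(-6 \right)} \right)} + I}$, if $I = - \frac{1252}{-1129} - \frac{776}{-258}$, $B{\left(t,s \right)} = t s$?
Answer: $- \frac{145641}{25615820} \approx -0.0056856$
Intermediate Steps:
$B{\left(t,s \right)} = s t$
$I = \frac{599560}{145641}$ ($I = \left(-1252\right) \left(- \frac{1}{1129}\right) - - \frac{388}{129} = \frac{1252}{1129} + \frac{388}{129} = \frac{599560}{145641} \approx 4.1167$)
$\frac{1}{B{\left(3 \left(5 + 5\right),A{\left(-6 \right)} \right)} + I} = \frac{1}{- 6 \cdot 3 \left(5 + 5\right) + \frac{599560}{145641}} = \frac{1}{- 6 \cdot 3 \cdot 10 + \frac{599560}{145641}} = \frac{1}{\left(-6\right) 30 + \frac{599560}{145641}} = \frac{1}{-180 + \frac{599560}{145641}} = \frac{1}{- \frac{25615820}{145641}} = - \frac{145641}{25615820}$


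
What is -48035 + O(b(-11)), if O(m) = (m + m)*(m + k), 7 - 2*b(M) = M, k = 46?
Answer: -47045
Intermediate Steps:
b(M) = 7/2 - M/2
O(m) = 2*m*(46 + m) (O(m) = (m + m)*(m + 46) = (2*m)*(46 + m) = 2*m*(46 + m))
-48035 + O(b(-11)) = -48035 + 2*(7/2 - ½*(-11))*(46 + (7/2 - ½*(-11))) = -48035 + 2*(7/2 + 11/2)*(46 + (7/2 + 11/2)) = -48035 + 2*9*(46 + 9) = -48035 + 2*9*55 = -48035 + 990 = -47045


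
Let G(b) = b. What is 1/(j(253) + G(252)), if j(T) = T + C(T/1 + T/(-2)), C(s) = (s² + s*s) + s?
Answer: 1/32636 ≈ 3.0641e-5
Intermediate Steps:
C(s) = s + 2*s² (C(s) = (s² + s²) + s = 2*s² + s = s + 2*s²)
j(T) = T + T*(1 + T)/2 (j(T) = T + (T/1 + T/(-2))*(1 + 2*(T/1 + T/(-2))) = T + (T*1 + T*(-½))*(1 + 2*(T*1 + T*(-½))) = T + (T - T/2)*(1 + 2*(T - T/2)) = T + (T/2)*(1 + 2*(T/2)) = T + (T/2)*(1 + T) = T + T*(1 + T)/2)
1/(j(253) + G(252)) = 1/((½)*253*(3 + 253) + 252) = 1/((½)*253*256 + 252) = 1/(32384 + 252) = 1/32636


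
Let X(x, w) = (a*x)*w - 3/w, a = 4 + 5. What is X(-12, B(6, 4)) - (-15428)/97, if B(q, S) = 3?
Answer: -16097/97 ≈ -165.95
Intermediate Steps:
a = 9
X(x, w) = -3/w + 9*w*x (X(x, w) = (9*x)*w - 3/w = 9*w*x - 3/w = -3/w + 9*w*x)
X(-12, B(6, 4)) - (-15428)/97 = (-3/3 + 9*3*(-12)) - (-15428)/97 = (-3*⅓ - 324) - (-15428)/97 = (-1 - 324) - 133*(-116/97) = -325 + 15428/97 = -16097/97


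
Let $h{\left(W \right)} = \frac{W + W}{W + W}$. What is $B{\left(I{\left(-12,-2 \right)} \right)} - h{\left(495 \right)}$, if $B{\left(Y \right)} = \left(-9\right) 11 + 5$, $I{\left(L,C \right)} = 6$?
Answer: $-95$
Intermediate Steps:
$B{\left(Y \right)} = -94$ ($B{\left(Y \right)} = -99 + 5 = -94$)
$h{\left(W \right)} = 1$ ($h{\left(W \right)} = \frac{2 W}{2 W} = 2 W \frac{1}{2 W} = 1$)
$B{\left(I{\left(-12,-2 \right)} \right)} - h{\left(495 \right)} = -94 - 1 = -95$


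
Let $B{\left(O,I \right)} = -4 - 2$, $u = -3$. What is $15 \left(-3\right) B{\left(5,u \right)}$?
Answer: $270$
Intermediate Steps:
$B{\left(O,I \right)} = -6$
$15 \left(-3\right) B{\left(5,u \right)} = 15 \left(-3\right) \left(-6\right) = \left(-45\right) \left(-6\right) = 270$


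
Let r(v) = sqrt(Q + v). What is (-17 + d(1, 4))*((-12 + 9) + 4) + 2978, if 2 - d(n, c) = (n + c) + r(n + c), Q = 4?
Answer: 2955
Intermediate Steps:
r(v) = sqrt(4 + v)
d(n, c) = 2 - c - n - sqrt(4 + c + n) (d(n, c) = 2 - ((n + c) + sqrt(4 + (n + c))) = 2 - ((c + n) + sqrt(4 + (c + n))) = 2 - ((c + n) + sqrt(4 + c + n)) = 2 - (c + n + sqrt(4 + c + n)) = 2 + (-c - n - sqrt(4 + c + n)) = 2 - c - n - sqrt(4 + c + n))
(-17 + d(1, 4))*((-12 + 9) + 4) + 2978 = (-17 + (2 - 1*4 - 1*1 - sqrt(4 + 4 + 1)))*((-12 + 9) + 4) + 2978 = (-17 + (2 - 4 - 1 - sqrt(9)))*(-3 + 4) + 2978 = (-17 + (2 - 4 - 1 - 1*3))*1 + 2978 = (-17 + (2 - 4 - 1 - 3))*1 + 2978 = (-17 - 6)*1 + 2978 = -23*1 + 2978 = -23 + 2978 = 2955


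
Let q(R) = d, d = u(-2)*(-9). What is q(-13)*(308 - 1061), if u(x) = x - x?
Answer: 0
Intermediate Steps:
u(x) = 0
d = 0 (d = 0*(-9) = 0)
q(R) = 0
q(-13)*(308 - 1061) = 0*(308 - 1061) = 0*(-753) = 0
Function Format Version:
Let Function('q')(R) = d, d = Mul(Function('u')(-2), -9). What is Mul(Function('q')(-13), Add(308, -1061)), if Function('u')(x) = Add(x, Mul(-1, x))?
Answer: 0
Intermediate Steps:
Function('u')(x) = 0
d = 0 (d = Mul(0, -9) = 0)
Function('q')(R) = 0
Mul(Function('q')(-13), Add(308, -1061)) = Mul(0, Add(308, -1061)) = Mul(0, -753) = 0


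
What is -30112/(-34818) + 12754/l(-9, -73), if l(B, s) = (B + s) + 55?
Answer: -73875958/156681 ≈ -471.51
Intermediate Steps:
l(B, s) = 55 + B + s
-30112/(-34818) + 12754/l(-9, -73) = -30112/(-34818) + 12754/(55 - 9 - 73) = -30112*(-1/34818) + 12754/(-27) = 15056/17409 + 12754*(-1/27) = 15056/17409 - 12754/27 = -73875958/156681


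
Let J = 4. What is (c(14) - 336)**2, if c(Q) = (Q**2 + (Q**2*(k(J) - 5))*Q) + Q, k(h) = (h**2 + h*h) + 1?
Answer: 5883810436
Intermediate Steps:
k(h) = 1 + 2*h**2 (k(h) = (h**2 + h**2) + 1 = 2*h**2 + 1 = 1 + 2*h**2)
c(Q) = Q + Q**2 + 28*Q**3 (c(Q) = (Q**2 + (Q**2*((1 + 2*4**2) - 5))*Q) + Q = (Q**2 + (Q**2*((1 + 2*16) - 5))*Q) + Q = (Q**2 + (Q**2*((1 + 32) - 5))*Q) + Q = (Q**2 + (Q**2*(33 - 5))*Q) + Q = (Q**2 + (Q**2*28)*Q) + Q = (Q**2 + (28*Q**2)*Q) + Q = (Q**2 + 28*Q**3) + Q = Q + Q**2 + 28*Q**3)
(c(14) - 336)**2 = (14*(1 + 14 + 28*14**2) - 336)**2 = (14*(1 + 14 + 28*196) - 336)**2 = (14*(1 + 14 + 5488) - 336)**2 = (14*5503 - 336)**2 = (77042 - 336)**2 = 76706**2 = 5883810436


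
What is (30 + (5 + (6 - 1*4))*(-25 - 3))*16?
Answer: -2656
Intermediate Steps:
(30 + (5 + (6 - 1*4))*(-25 - 3))*16 = (30 + (5 + (6 - 4))*(-28))*16 = (30 + (5 + 2)*(-28))*16 = (30 + 7*(-28))*16 = (30 - 196)*16 = -166*16 = -2656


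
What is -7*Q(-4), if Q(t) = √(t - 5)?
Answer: -21*I ≈ -21.0*I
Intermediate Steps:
Q(t) = √(-5 + t)
-7*Q(-4) = -7*√(-5 - 4) = -21*I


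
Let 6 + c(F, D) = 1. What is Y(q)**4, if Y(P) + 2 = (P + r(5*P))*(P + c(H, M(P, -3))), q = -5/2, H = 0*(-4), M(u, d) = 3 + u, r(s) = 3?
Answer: 279841/256 ≈ 1093.1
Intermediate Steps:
H = 0
c(F, D) = -5 (c(F, D) = -6 + 1 = -5)
q = -5/2 (q = -5*1/2 = -5/2 ≈ -2.5000)
Y(P) = -2 + (-5 + P)*(3 + P) (Y(P) = -2 + (P + 3)*(P - 5) = -2 + (3 + P)*(-5 + P) = -2 + (-5 + P)*(3 + P))
Y(q)**4 = (-17 + (-5/2)**2 - 2*(-5/2))**4 = (-17 + 25/4 + 5)**4 = (-23/4)**4 = 279841/256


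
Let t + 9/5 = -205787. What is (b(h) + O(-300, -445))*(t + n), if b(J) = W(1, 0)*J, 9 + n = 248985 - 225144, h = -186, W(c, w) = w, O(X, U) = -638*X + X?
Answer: -34771944480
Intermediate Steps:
t = -1028944/5 (t = -9/5 - 205787 = -1028944/5 ≈ -2.0579e+5)
O(X, U) = -637*X
n = 23832 (n = -9 + (248985 - 225144) = -9 + 23841 = 23832)
b(J) = 0 (b(J) = 0*J = 0)
(b(h) + O(-300, -445))*(t + n) = (0 - 637*(-300))*(-1028944/5 + 23832) = (0 + 191100)*(-909784/5) = 191100*(-909784/5) = -34771944480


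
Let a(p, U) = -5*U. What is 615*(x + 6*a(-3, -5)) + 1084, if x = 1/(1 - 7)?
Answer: 186463/2 ≈ 93232.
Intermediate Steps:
x = -⅙ (x = 1/(-6) = -⅙ ≈ -0.16667)
615*(x + 6*a(-3, -5)) + 1084 = 615*(-⅙ + 6*(-5*(-5))) + 1084 = 615*(-⅙ + 6*25) + 1084 = 615*(-⅙ + 150) + 1084 = 615*(899/6) + 1084 = 184295/2 + 1084 = 186463/2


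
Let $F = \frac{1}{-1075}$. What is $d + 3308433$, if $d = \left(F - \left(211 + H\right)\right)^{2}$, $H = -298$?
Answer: $\frac{3832054624201}{1155625} \approx 3.316 \cdot 10^{6}$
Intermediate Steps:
$F = - \frac{1}{1075} \approx -0.00093023$
$d = \frac{8746738576}{1155625}$ ($d = \left(- \frac{1}{1075} - -87\right)^{2} = \left(- \frac{1}{1075} + \left(-211 + 298\right)\right)^{2} = \left(- \frac{1}{1075} + 87\right)^{2} = \left(\frac{93524}{1075}\right)^{2} = \frac{8746738576}{1155625} \approx 7568.8$)
$d + 3308433 = \frac{8746738576}{1155625} + 3308433 = \frac{3832054624201}{1155625}$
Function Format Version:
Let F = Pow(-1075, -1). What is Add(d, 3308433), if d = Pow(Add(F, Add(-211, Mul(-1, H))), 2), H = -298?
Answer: Rational(3832054624201, 1155625) ≈ 3.3160e+6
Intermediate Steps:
F = Rational(-1, 1075) ≈ -0.00093023
d = Rational(8746738576, 1155625) (d = Pow(Add(Rational(-1, 1075), Add(-211, Mul(-1, -298))), 2) = Pow(Add(Rational(-1, 1075), Add(-211, 298)), 2) = Pow(Add(Rational(-1, 1075), 87), 2) = Pow(Rational(93524, 1075), 2) = Rational(8746738576, 1155625) ≈ 7568.8)
Add(d, 3308433) = Add(Rational(8746738576, 1155625), 3308433) = Rational(3832054624201, 1155625)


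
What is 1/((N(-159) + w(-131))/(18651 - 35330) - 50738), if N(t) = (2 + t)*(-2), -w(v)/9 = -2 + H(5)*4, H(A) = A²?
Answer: -16679/846258534 ≈ -1.9709e-5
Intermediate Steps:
w(v) = -882 (w(v) = -9*(-2 + 5²*4) = -9*(-2 + 25*4) = -9*(-2 + 100) = -9*98 = -882)
N(t) = -4 - 2*t
1/((N(-159) + w(-131))/(18651 - 35330) - 50738) = 1/(((-4 - 2*(-159)) - 882)/(18651 - 35330) - 50738) = 1/(((-4 + 318) - 882)/(-16679) - 50738) = 1/((314 - 882)*(-1/16679) - 50738) = 1/(-568*(-1/16679) - 50738) = 1/(568/16679 - 50738) = 1/(-846258534/16679) = -16679/846258534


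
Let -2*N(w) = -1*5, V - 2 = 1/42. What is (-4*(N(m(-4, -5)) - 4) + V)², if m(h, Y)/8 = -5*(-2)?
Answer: 113569/1764 ≈ 64.381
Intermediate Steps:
m(h, Y) = 80 (m(h, Y) = 8*(-5*(-2)) = 8*10 = 80)
V = 85/42 (V = 2 + 1/42 = 85/42 ≈ 2.0238)
N(w) = 5/2 (N(w) = -(-1)*5/2 = -½*(-5) = 5/2)
(-4*(N(m(-4, -5)) - 4) + V)² = (-4*(5/2 - 4) + 85/42)² = (-4*(-3/2) + 85/42)² = (6 + 85/42)² = (337/42)² = 113569/1764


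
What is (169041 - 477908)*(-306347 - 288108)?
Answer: 183607532485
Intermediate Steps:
(169041 - 477908)*(-306347 - 288108) = -308867*(-594455) = 183607532485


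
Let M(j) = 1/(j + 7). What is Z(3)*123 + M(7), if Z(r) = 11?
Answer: 18943/14 ≈ 1353.1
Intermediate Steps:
M(j) = 1/(7 + j)
Z(3)*123 + M(7) = 11*123 + 1/(7 + 7) = 1353 + 1/14 = 18943/14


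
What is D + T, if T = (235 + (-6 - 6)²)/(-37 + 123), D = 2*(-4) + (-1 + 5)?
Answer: 35/86 ≈ 0.40698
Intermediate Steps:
D = -4 (D = -8 + 4 = -4)
T = 379/86 (T = (235 + (-12)²)/86 = (235 + 144)*(1/86) = 379*(1/86) = 379/86 ≈ 4.4070)
D + T = -4 + 379/86 = 35/86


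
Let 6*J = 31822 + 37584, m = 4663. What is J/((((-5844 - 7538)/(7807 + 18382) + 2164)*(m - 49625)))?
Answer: -908836867/7642588694004 ≈ -0.00011892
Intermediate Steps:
J = 34703/3 (J = (31822 + 37584)/6 = (1/6)*69406 = 34703/3 ≈ 11568.)
J/((((-5844 - 7538)/(7807 + 18382) + 2164)*(m - 49625))) = 34703/(3*((((-5844 - 7538)/(7807 + 18382) + 2164)*(4663 - 49625)))) = 34703/(3*(((-13382/26189 + 2164)*(-44962)))) = 34703/(3*(((56659614/26189)*(-44962)))) = 34703/(3*(-2547529564668/26189)) = (34703/3)*(-26189/2547529564668) = -908836867/7642588694004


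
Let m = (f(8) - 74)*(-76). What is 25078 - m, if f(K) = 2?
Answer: 19606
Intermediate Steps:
m = 5472 (m = (2 - 74)*(-76) = -72*(-76) = 5472)
25078 - m = 25078 - 1*5472 = 25078 - 5472 = 19606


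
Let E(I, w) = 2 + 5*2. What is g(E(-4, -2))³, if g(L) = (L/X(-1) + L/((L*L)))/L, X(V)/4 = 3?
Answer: 2197/2985984 ≈ 0.00073577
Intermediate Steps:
X(V) = 12 (X(V) = 4*3 = 12)
E(I, w) = 12 (E(I, w) = 2 + 10 = 12)
g(L) = (1/L + L/12)/L (g(L) = (L/12 + L/((L*L)))/L = (L*(1/12) + L/(L²))/L = (L/12 + L/L²)/L = (L/12 + 1/L)/L = (1/L + L/12)/L)
g(E(-4, -2))³ = (1/12 + 12⁻²)³ = (1/12 + 1/144)³ = (13/144)³ = 2197/2985984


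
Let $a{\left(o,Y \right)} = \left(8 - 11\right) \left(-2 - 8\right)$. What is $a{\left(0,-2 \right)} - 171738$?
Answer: $-171708$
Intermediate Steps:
$a{\left(o,Y \right)} = 30$ ($a{\left(o,Y \right)} = \left(-3\right) \left(-10\right) = 30$)
$a{\left(0,-2 \right)} - 171738 = 30 - 171738 = -171708$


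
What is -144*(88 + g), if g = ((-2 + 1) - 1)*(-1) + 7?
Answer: -13968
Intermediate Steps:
g = 9 (g = (-1 - 1)*(-1) + 7 = -2*(-1) + 7 = 2 + 7 = 9)
-144*(88 + g) = -144*(88 + 9) = -144*97 = -13968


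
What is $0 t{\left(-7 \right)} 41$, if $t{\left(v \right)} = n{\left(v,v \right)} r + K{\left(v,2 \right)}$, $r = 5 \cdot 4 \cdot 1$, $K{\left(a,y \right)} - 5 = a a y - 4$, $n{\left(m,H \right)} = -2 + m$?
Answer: $0$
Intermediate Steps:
$K{\left(a,y \right)} = 1 + y a^{2}$ ($K{\left(a,y \right)} = 5 + \left(a a y - 4\right) = 5 + \left(a^{2} y - 4\right) = 5 + \left(y a^{2} - 4\right) = 5 + \left(-4 + y a^{2}\right) = 1 + y a^{2}$)
$r = 20$ ($r = 20 \cdot 1 = 20$)
$t{\left(v \right)} = -39 + 2 v^{2} + 20 v$ ($t{\left(v \right)} = \left(-2 + v\right) 20 + \left(1 + 2 v^{2}\right) = \left(-40 + 20 v\right) + \left(1 + 2 v^{2}\right) = -39 + 2 v^{2} + 20 v$)
$0 t{\left(-7 \right)} 41 = 0 \left(-39 + 2 \left(-7\right)^{2} + 20 \left(-7\right)\right) 41 = 0 \left(-39 + 2 \cdot 49 - 140\right) 41 = 0 \left(-39 + 98 - 140\right) 41 = 0 \left(-81\right) 41 = 0 \cdot 41 = 0$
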